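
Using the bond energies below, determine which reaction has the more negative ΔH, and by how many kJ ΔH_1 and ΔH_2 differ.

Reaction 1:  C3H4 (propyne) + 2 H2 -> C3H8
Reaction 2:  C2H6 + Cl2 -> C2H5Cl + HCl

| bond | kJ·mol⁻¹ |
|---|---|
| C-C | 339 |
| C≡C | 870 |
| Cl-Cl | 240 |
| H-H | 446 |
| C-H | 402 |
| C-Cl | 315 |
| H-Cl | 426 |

Reaction 1, by 86 kJ

Reaction 1:
  Bonds broken (reactants):
    C≡C: 1 × 870 = 870
    C-C: 1 × 339 = 339
    C-H: 4 × 402 = 1608
    H-H: 2 × 446 = 892
    Σ(broken) = 3709 kJ
  Bonds formed (products):
    C-C: 2 × 339 = 678
    C-H: 8 × 402 = 3216
    Σ(formed) = 3894 kJ
  ΔH_1 = 3709 − 3894 = −185 kJ
Reaction 2:
  Bonds broken (reactants):
    C-C: 1 × 339 = 339
    C-H: 6 × 402 = 2412
    Cl-Cl: 1 × 240 = 240
    Σ(broken) = 2991 kJ
  Bonds formed (products):
    C-C: 1 × 339 = 339
    C-Cl: 1 × 315 = 315
    C-H: 5 × 402 = 2010
    H-Cl: 1 × 426 = 426
    Σ(formed) = 3090 kJ
  ΔH_2 = 2991 − 3090 = −99 kJ
ΔH_1 − ΔH_2 = −86 kJ, so reaction 1 has the more negative ΔH; |ΔH_1 − ΔH_2| = 86 kJ.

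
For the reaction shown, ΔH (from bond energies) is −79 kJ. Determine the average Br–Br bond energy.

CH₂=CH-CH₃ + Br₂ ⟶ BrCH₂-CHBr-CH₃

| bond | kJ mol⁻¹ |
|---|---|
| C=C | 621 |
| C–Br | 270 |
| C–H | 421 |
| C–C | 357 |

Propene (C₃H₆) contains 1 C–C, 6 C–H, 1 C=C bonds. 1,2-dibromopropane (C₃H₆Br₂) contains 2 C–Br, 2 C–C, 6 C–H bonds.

D(Br–Br) ≈ 197 kJ/mol

Let D be the Br–Br bond energy.
Σ(broken) = 1×D + 1×357 + 6×421 + 1×621 = 3504 + D
Σ(formed) = 2×270 + 2×357 + 6×421 = 3780
ΔH = Σ(broken) − Σ(formed) = (3504 + D) − (3780) = −276 + D
Setting this equal to −79 kJ gives D = 197 kJ/mol.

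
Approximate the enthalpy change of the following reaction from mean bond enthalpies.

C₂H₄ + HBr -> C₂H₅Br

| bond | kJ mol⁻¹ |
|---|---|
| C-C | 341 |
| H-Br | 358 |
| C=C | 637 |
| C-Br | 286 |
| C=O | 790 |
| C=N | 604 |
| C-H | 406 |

ΔH ≈ −38 kJ

Bonds broken (reactants):
  C-H: 4 × 406 = 1624
  C=C: 1 × 637 = 637
  H-Br: 1 × 358 = 358
  Σ(broken) = 2619 kJ
Bonds formed (products):
  C-Br: 1 × 286 = 286
  C-C: 1 × 341 = 341
  C-H: 5 × 406 = 2030
  Σ(formed) = 2657 kJ
ΔH = Σ(broken) − Σ(formed) = 2619 − 2657 = −38 kJ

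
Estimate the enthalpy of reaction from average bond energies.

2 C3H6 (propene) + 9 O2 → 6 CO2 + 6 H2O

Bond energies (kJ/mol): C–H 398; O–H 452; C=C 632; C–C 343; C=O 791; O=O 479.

ΔH ≈ −3879 kJ

Bonds broken (reactants):
  C–C: 2 × 343 = 686
  C–H: 12 × 398 = 4776
  C=C: 2 × 632 = 1264
  O=O: 9 × 479 = 4311
  Σ(broken) = 11037 kJ
Bonds formed (products):
  C=O: 12 × 791 = 9492
  O–H: 12 × 452 = 5424
  Σ(formed) = 14916 kJ
ΔH = Σ(broken) − Σ(formed) = 11037 − 14916 = −3879 kJ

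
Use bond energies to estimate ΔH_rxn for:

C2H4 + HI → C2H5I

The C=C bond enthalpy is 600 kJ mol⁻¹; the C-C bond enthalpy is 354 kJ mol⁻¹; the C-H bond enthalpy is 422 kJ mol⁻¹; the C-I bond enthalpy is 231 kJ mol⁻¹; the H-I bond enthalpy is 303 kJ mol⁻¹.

Bonds broken (reactants):
  C-H: 4 × 422 = 1688
  C=C: 1 × 600 = 600
  H-I: 1 × 303 = 303
  Σ(broken) = 2591 kJ
Bonds formed (products):
  C-C: 1 × 354 = 354
  C-H: 5 × 422 = 2110
  C-I: 1 × 231 = 231
  Σ(formed) = 2695 kJ
ΔH = Σ(broken) − Σ(formed) = 2591 − 2695 = −104 kJ

ΔH ≈ −104 kJ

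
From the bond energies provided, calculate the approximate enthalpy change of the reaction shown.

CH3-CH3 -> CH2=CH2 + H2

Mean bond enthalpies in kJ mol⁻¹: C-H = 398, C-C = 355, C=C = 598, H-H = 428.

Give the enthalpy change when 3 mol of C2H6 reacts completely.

ΔH = +375 kJ

Bonds broken (reactants):
  C-C: 1 × 355 = 355
  C-H: 6 × 398 = 2388
  Σ(broken) = 2743 kJ
Bonds formed (products):
  C-H: 4 × 398 = 1592
  C=C: 1 × 598 = 598
  H-H: 1 × 428 = 428
  Σ(formed) = 2618 kJ
ΔH = Σ(broken) − Σ(formed) = 2743 − 2618 = +125 kJ
For 3× the reaction as written: 3 × (+125) = +375 kJ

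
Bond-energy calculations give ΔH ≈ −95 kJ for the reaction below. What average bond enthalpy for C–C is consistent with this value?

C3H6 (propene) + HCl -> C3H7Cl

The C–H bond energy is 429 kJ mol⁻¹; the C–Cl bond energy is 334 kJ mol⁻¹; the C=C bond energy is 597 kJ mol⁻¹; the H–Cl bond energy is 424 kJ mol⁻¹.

Let D be the C–C bond energy.
Σ(broken) = 1×D + 6×429 + 1×597 + 1×424 = 3595 + D
Σ(formed) = 2×D + 1×334 + 7×429 = 3337 + 2D
ΔH = Σ(broken) − Σ(formed) = (3595 + D) − (3337 + 2D) = +258 − D
Setting this equal to −95 kJ gives D = 353 kJ/mol.

D(C–C) ≈ 353 kJ/mol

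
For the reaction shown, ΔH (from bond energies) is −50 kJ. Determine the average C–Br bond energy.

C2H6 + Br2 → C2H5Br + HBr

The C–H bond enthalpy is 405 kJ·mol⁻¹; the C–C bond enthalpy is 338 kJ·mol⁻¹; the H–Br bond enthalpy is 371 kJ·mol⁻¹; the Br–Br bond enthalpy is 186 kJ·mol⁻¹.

Let D be the C–Br bond energy.
Σ(broken) = 1×186 + 1×338 + 6×405 = 2954
Σ(formed) = 1×D + 1×338 + 5×405 + 1×371 = 2734 + D
ΔH = Σ(broken) − Σ(formed) = (2954) − (2734 + D) = +220 − D
Setting this equal to −50 kJ gives D = 270 kJ/mol.

D(C–Br) ≈ 270 kJ/mol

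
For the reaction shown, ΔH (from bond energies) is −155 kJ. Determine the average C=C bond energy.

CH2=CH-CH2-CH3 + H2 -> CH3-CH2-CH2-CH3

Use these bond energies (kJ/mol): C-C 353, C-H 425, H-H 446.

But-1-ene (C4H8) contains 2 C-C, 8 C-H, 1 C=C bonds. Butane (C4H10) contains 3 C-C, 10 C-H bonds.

D(C=C) ≈ 602 kJ/mol

Let D be the C=C bond energy.
Σ(broken) = 2×353 + 8×425 + 1×D + 1×446 = 4552 + D
Σ(formed) = 3×353 + 10×425 = 5309
ΔH = Σ(broken) − Σ(formed) = (4552 + D) − (5309) = −757 + D
Setting this equal to −155 kJ gives D = 602 kJ/mol.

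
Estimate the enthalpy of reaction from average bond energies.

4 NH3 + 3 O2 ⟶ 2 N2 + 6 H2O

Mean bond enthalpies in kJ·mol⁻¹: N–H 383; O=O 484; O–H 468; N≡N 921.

Bonds broken (reactants):
  N–H: 12 × 383 = 4596
  O=O: 3 × 484 = 1452
  Σ(broken) = 6048 kJ
Bonds formed (products):
  N≡N: 2 × 921 = 1842
  O–H: 12 × 468 = 5616
  Σ(formed) = 7458 kJ
ΔH = Σ(broken) − Σ(formed) = 6048 − 7458 = −1410 kJ

ΔH ≈ −1410 kJ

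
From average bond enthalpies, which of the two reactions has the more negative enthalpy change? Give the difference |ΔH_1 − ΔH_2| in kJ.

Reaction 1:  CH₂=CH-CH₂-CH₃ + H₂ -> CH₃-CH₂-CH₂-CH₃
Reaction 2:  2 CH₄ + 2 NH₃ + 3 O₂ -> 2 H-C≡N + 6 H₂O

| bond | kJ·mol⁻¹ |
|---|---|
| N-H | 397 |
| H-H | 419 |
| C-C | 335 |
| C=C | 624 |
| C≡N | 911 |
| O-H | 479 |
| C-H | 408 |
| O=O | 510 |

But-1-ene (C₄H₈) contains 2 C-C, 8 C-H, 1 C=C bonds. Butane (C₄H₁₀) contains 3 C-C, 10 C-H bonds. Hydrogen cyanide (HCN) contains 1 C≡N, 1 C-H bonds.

Reaction 1:
  Bonds broken (reactants):
    C-C: 2 × 335 = 670
    C-H: 8 × 408 = 3264
    C=C: 1 × 624 = 624
    H-H: 1 × 419 = 419
    Σ(broken) = 4977 kJ
  Bonds formed (products):
    C-C: 3 × 335 = 1005
    C-H: 10 × 408 = 4080
    Σ(formed) = 5085 kJ
  ΔH_1 = 4977 − 5085 = −108 kJ
Reaction 2:
  Bonds broken (reactants):
    C-H: 8 × 408 = 3264
    N-H: 6 × 397 = 2382
    O=O: 3 × 510 = 1530
    Σ(broken) = 7176 kJ
  Bonds formed (products):
    C≡N: 2 × 911 = 1822
    C-H: 2 × 408 = 816
    O-H: 12 × 479 = 5748
    Σ(formed) = 8386 kJ
  ΔH_2 = 7176 − 8386 = −1210 kJ
ΔH_1 − ΔH_2 = +1102 kJ, so reaction 2 has the more negative ΔH; |ΔH_1 − ΔH_2| = 1102 kJ.

Reaction 2, by 1102 kJ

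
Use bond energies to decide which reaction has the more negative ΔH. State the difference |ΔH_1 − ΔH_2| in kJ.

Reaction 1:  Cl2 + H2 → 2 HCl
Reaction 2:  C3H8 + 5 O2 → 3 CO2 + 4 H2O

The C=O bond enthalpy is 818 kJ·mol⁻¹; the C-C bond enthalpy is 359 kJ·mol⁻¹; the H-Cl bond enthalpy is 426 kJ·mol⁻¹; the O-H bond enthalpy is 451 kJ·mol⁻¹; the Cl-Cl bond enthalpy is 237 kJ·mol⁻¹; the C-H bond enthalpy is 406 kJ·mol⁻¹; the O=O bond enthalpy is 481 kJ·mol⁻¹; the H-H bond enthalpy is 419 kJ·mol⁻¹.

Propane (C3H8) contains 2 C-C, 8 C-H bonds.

Reaction 2, by 1949 kJ

Reaction 1:
  Bonds broken (reactants):
    Cl-Cl: 1 × 237 = 237
    H-H: 1 × 419 = 419
    Σ(broken) = 656 kJ
  Bonds formed (products):
    H-Cl: 2 × 426 = 852
    Σ(formed) = 852 kJ
  ΔH_1 = 656 − 852 = −196 kJ
Reaction 2:
  Bonds broken (reactants):
    C-C: 2 × 359 = 718
    C-H: 8 × 406 = 3248
    O=O: 5 × 481 = 2405
    Σ(broken) = 6371 kJ
  Bonds formed (products):
    C=O: 6 × 818 = 4908
    O-H: 8 × 451 = 3608
    Σ(formed) = 8516 kJ
  ΔH_2 = 6371 − 8516 = −2145 kJ
ΔH_1 − ΔH_2 = +1949 kJ, so reaction 2 has the more negative ΔH; |ΔH_1 − ΔH_2| = 1949 kJ.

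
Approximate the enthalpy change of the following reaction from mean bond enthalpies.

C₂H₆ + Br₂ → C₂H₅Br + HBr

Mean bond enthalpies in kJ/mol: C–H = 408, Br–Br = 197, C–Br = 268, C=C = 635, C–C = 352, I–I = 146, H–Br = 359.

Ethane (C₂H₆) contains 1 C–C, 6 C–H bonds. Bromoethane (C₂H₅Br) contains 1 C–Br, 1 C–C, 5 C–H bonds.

Bonds broken (reactants):
  Br–Br: 1 × 197 = 197
  C–C: 1 × 352 = 352
  C–H: 6 × 408 = 2448
  Σ(broken) = 2997 kJ
Bonds formed (products):
  C–Br: 1 × 268 = 268
  C–C: 1 × 352 = 352
  C–H: 5 × 408 = 2040
  H–Br: 1 × 359 = 359
  Σ(formed) = 3019 kJ
ΔH = Σ(broken) − Σ(formed) = 2997 − 3019 = −22 kJ

ΔH ≈ −22 kJ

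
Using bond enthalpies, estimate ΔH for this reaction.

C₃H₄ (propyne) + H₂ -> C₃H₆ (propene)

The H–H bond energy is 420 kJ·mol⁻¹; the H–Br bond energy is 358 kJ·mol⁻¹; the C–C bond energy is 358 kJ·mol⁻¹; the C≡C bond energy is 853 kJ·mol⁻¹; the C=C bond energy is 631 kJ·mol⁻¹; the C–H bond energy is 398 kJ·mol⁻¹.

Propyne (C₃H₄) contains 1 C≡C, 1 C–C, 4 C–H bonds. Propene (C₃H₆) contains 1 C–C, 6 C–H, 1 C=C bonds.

Bonds broken (reactants):
  C≡C: 1 × 853 = 853
  C–C: 1 × 358 = 358
  C–H: 4 × 398 = 1592
  H–H: 1 × 420 = 420
  Σ(broken) = 3223 kJ
Bonds formed (products):
  C–C: 1 × 358 = 358
  C–H: 6 × 398 = 2388
  C=C: 1 × 631 = 631
  Σ(formed) = 3377 kJ
ΔH = Σ(broken) − Σ(formed) = 3223 − 3377 = −154 kJ

ΔH ≈ −154 kJ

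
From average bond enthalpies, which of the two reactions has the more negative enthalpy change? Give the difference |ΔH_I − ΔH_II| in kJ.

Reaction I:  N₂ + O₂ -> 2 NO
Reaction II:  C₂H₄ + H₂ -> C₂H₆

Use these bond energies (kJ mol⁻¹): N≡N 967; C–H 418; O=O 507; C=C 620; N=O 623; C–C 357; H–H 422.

Reaction II, by 379 kJ

Reaction I:
  Bonds broken (reactants):
    N≡N: 1 × 967 = 967
    O=O: 1 × 507 = 507
    Σ(broken) = 1474 kJ
  Bonds formed (products):
    N=O: 2 × 623 = 1246
    Σ(formed) = 1246 kJ
  ΔH_I = 1474 − 1246 = +228 kJ
Reaction II:
  Bonds broken (reactants):
    C–H: 4 × 418 = 1672
    C=C: 1 × 620 = 620
    H–H: 1 × 422 = 422
    Σ(broken) = 2714 kJ
  Bonds formed (products):
    C–C: 1 × 357 = 357
    C–H: 6 × 418 = 2508
    Σ(formed) = 2865 kJ
  ΔH_II = 2714 − 2865 = −151 kJ
ΔH_I − ΔH_II = +379 kJ, so reaction II has the more negative ΔH; |ΔH_I − ΔH_II| = 379 kJ.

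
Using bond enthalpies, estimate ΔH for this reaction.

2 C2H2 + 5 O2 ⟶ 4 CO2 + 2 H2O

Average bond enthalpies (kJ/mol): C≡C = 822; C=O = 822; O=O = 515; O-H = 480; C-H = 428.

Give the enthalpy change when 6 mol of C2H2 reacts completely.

ΔH = −7695 kJ

Bonds broken (reactants):
  C≡C: 2 × 822 = 1644
  C-H: 4 × 428 = 1712
  O=O: 5 × 515 = 2575
  Σ(broken) = 5931 kJ
Bonds formed (products):
  C=O: 8 × 822 = 6576
  O-H: 4 × 480 = 1920
  Σ(formed) = 8496 kJ
ΔH = Σ(broken) − Σ(formed) = 5931 − 8496 = −2565 kJ
For 3× the reaction as written: 3 × (−2565) = −7695 kJ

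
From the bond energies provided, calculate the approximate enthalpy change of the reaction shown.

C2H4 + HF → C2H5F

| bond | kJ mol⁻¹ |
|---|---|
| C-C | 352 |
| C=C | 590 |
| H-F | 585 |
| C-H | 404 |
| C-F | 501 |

ΔH ≈ −82 kJ

Bonds broken (reactants):
  C-H: 4 × 404 = 1616
  C=C: 1 × 590 = 590
  H-F: 1 × 585 = 585
  Σ(broken) = 2791 kJ
Bonds formed (products):
  C-C: 1 × 352 = 352
  C-F: 1 × 501 = 501
  C-H: 5 × 404 = 2020
  Σ(formed) = 2873 kJ
ΔH = Σ(broken) − Σ(formed) = 2791 − 2873 = −82 kJ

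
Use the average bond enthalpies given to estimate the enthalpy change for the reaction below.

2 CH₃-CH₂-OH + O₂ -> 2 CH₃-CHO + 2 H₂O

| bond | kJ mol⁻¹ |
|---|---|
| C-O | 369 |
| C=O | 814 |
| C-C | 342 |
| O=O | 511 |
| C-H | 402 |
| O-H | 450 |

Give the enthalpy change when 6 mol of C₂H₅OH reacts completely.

ΔH = −1425 kJ

Bonds broken (reactants):
  C-C: 2 × 342 = 684
  C-H: 10 × 402 = 4020
  C-O: 2 × 369 = 738
  O-H: 2 × 450 = 900
  O=O: 1 × 511 = 511
  Σ(broken) = 6853 kJ
Bonds formed (products):
  C-C: 2 × 342 = 684
  C-H: 8 × 402 = 3216
  C=O: 2 × 814 = 1628
  O-H: 4 × 450 = 1800
  Σ(formed) = 7328 kJ
ΔH = Σ(broken) − Σ(formed) = 6853 − 7328 = −475 kJ
For 3× the reaction as written: 3 × (−475) = −1425 kJ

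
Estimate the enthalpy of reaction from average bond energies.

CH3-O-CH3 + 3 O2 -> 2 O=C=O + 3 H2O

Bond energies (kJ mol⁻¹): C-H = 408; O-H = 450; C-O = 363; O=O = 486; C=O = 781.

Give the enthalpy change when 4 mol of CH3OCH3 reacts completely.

ΔH = −4768 kJ

Bonds broken (reactants):
  C-H: 6 × 408 = 2448
  C-O: 2 × 363 = 726
  O=O: 3 × 486 = 1458
  Σ(broken) = 4632 kJ
Bonds formed (products):
  C=O: 4 × 781 = 3124
  O-H: 6 × 450 = 2700
  Σ(formed) = 5824 kJ
ΔH = Σ(broken) − Σ(formed) = 4632 − 5824 = −1192 kJ
For 4× the reaction as written: 4 × (−1192) = −4768 kJ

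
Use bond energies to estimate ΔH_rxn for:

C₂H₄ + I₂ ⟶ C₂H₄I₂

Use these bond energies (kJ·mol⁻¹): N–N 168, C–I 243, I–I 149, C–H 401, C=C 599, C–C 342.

ΔH ≈ −80 kJ

Bonds broken (reactants):
  C–H: 4 × 401 = 1604
  C=C: 1 × 599 = 599
  I–I: 1 × 149 = 149
  Σ(broken) = 2352 kJ
Bonds formed (products):
  C–C: 1 × 342 = 342
  C–H: 4 × 401 = 1604
  C–I: 2 × 243 = 486
  Σ(formed) = 2432 kJ
ΔH = Σ(broken) − Σ(formed) = 2352 − 2432 = −80 kJ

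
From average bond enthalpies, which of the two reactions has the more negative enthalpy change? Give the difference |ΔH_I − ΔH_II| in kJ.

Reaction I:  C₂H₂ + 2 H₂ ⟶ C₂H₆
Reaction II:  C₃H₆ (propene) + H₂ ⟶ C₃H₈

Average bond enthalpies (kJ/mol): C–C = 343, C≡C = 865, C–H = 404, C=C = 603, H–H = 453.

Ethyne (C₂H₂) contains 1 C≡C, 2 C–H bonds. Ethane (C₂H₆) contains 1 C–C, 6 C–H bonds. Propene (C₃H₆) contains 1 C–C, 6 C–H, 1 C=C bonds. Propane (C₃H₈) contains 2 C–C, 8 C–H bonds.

Reaction I, by 93 kJ

Reaction I:
  Bonds broken (reactants):
    C≡C: 1 × 865 = 865
    C–H: 2 × 404 = 808
    H–H: 2 × 453 = 906
    Σ(broken) = 2579 kJ
  Bonds formed (products):
    C–C: 1 × 343 = 343
    C–H: 6 × 404 = 2424
    Σ(formed) = 2767 kJ
  ΔH_I = 2579 − 2767 = −188 kJ
Reaction II:
  Bonds broken (reactants):
    C–C: 1 × 343 = 343
    C–H: 6 × 404 = 2424
    C=C: 1 × 603 = 603
    H–H: 1 × 453 = 453
    Σ(broken) = 3823 kJ
  Bonds formed (products):
    C–C: 2 × 343 = 686
    C–H: 8 × 404 = 3232
    Σ(formed) = 3918 kJ
  ΔH_II = 3823 − 3918 = −95 kJ
ΔH_I − ΔH_II = −93 kJ, so reaction I has the more negative ΔH; |ΔH_I − ΔH_II| = 93 kJ.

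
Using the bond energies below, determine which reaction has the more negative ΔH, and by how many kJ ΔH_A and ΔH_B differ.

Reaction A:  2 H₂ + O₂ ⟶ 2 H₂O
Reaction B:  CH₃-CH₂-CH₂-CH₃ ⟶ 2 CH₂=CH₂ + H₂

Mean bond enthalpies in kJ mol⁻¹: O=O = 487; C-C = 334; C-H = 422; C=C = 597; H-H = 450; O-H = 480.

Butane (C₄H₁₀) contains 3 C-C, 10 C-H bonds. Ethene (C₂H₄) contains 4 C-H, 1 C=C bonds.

Reaction A:
  Bonds broken (reactants):
    H-H: 2 × 450 = 900
    O=O: 1 × 487 = 487
    Σ(broken) = 1387 kJ
  Bonds formed (products):
    O-H: 4 × 480 = 1920
    Σ(formed) = 1920 kJ
  ΔH_A = 1387 − 1920 = −533 kJ
Reaction B:
  Bonds broken (reactants):
    C-C: 3 × 334 = 1002
    C-H: 10 × 422 = 4220
    Σ(broken) = 5222 kJ
  Bonds formed (products):
    C-H: 8 × 422 = 3376
    C=C: 2 × 597 = 1194
    H-H: 1 × 450 = 450
    Σ(formed) = 5020 kJ
  ΔH_B = 5222 − 5020 = +202 kJ
ΔH_A − ΔH_B = −735 kJ, so reaction A has the more negative ΔH; |ΔH_A − ΔH_B| = 735 kJ.

Reaction A, by 735 kJ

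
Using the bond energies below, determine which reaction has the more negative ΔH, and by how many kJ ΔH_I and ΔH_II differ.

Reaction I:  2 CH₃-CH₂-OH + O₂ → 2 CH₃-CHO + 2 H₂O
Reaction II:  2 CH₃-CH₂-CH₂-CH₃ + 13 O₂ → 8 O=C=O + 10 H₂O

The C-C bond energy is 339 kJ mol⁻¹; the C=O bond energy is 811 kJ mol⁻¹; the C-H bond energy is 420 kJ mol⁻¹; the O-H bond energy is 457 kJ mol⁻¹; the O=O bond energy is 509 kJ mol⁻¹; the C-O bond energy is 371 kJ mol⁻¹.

Reaction I:
  Bonds broken (reactants):
    C-C: 2 × 339 = 678
    C-H: 10 × 420 = 4200
    C-O: 2 × 371 = 742
    O-H: 2 × 457 = 914
    O=O: 1 × 509 = 509
    Σ(broken) = 7043 kJ
  Bonds formed (products):
    C-C: 2 × 339 = 678
    C-H: 8 × 420 = 3360
    C=O: 2 × 811 = 1622
    O-H: 4 × 457 = 1828
    Σ(formed) = 7488 kJ
  ΔH_I = 7043 − 7488 = −445 kJ
Reaction II:
  Bonds broken (reactants):
    C-C: 6 × 339 = 2034
    C-H: 20 × 420 = 8400
    O=O: 13 × 509 = 6617
    Σ(broken) = 17051 kJ
  Bonds formed (products):
    C=O: 16 × 811 = 12976
    O-H: 20 × 457 = 9140
    Σ(formed) = 22116 kJ
  ΔH_II = 17051 − 22116 = −5065 kJ
ΔH_I − ΔH_II = +4620 kJ, so reaction II has the more negative ΔH; |ΔH_I − ΔH_II| = 4620 kJ.

Reaction II, by 4620 kJ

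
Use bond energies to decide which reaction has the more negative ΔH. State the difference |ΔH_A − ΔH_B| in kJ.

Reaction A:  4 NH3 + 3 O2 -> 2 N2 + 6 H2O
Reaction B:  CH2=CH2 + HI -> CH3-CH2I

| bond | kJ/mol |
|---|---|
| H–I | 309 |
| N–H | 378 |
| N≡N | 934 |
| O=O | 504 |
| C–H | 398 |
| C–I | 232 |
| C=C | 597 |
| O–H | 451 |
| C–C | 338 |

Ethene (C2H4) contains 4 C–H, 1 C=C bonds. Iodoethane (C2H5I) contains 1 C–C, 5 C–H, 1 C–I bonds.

Reaction A, by 1170 kJ

Reaction A:
  Bonds broken (reactants):
    N–H: 12 × 378 = 4536
    O=O: 3 × 504 = 1512
    Σ(broken) = 6048 kJ
  Bonds formed (products):
    N≡N: 2 × 934 = 1868
    O–H: 12 × 451 = 5412
    Σ(formed) = 7280 kJ
  ΔH_A = 6048 − 7280 = −1232 kJ
Reaction B:
  Bonds broken (reactants):
    C–H: 4 × 398 = 1592
    C=C: 1 × 597 = 597
    H–I: 1 × 309 = 309
    Σ(broken) = 2498 kJ
  Bonds formed (products):
    C–C: 1 × 338 = 338
    C–H: 5 × 398 = 1990
    C–I: 1 × 232 = 232
    Σ(formed) = 2560 kJ
  ΔH_B = 2498 − 2560 = −62 kJ
ΔH_A − ΔH_B = −1170 kJ, so reaction A has the more negative ΔH; |ΔH_A − ΔH_B| = 1170 kJ.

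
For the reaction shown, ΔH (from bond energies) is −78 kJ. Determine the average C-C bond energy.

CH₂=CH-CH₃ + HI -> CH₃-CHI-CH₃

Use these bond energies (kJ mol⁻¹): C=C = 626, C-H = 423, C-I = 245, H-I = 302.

D(C-C) ≈ 338 kJ/mol

Let D be the C-C bond energy.
Σ(broken) = 1×D + 6×423 + 1×626 + 1×302 = 3466 + D
Σ(formed) = 2×D + 7×423 + 1×245 = 3206 + 2D
ΔH = Σ(broken) − Σ(formed) = (3466 + D) − (3206 + 2D) = +260 − D
Setting this equal to −78 kJ gives D = 338 kJ/mol.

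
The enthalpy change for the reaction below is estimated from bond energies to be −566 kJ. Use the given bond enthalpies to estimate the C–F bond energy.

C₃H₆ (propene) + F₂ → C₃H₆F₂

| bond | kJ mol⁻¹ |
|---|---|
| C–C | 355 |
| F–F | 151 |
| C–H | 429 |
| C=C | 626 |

Let D be the C–F bond energy.
Σ(broken) = 1×355 + 6×429 + 1×626 + 1×151 = 3706
Σ(formed) = 2×355 + 2×D + 6×429 = 3284 + 2D
ΔH = Σ(broken) − Σ(formed) = (3706) − (3284 + 2D) = +422 − 2D
Setting this equal to −566 kJ gives 2D = 988, so D = 494 kJ/mol.

D(C–F) ≈ 494 kJ/mol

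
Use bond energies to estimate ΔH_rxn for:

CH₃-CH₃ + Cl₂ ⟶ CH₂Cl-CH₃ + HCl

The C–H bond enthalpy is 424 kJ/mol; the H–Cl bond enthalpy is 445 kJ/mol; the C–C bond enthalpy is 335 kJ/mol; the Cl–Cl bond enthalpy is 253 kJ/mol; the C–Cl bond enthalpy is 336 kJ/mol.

ΔH ≈ −104 kJ

Bonds broken (reactants):
  C–C: 1 × 335 = 335
  C–H: 6 × 424 = 2544
  Cl–Cl: 1 × 253 = 253
  Σ(broken) = 3132 kJ
Bonds formed (products):
  C–C: 1 × 335 = 335
  C–Cl: 1 × 336 = 336
  C–H: 5 × 424 = 2120
  H–Cl: 1 × 445 = 445
  Σ(formed) = 3236 kJ
ΔH = Σ(broken) − Σ(formed) = 3132 − 3236 = −104 kJ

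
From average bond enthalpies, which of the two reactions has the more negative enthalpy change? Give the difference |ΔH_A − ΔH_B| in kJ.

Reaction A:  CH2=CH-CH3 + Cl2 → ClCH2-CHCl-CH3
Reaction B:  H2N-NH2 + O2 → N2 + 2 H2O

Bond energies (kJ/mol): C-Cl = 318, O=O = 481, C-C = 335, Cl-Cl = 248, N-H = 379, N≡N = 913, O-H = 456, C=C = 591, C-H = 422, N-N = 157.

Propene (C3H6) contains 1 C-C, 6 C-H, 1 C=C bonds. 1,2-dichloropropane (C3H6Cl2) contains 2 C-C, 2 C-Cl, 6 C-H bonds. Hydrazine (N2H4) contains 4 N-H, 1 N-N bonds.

Reaction B, by 451 kJ

Reaction A:
  Bonds broken (reactants):
    C-C: 1 × 335 = 335
    C-H: 6 × 422 = 2532
    C=C: 1 × 591 = 591
    Cl-Cl: 1 × 248 = 248
    Σ(broken) = 3706 kJ
  Bonds formed (products):
    C-C: 2 × 335 = 670
    C-Cl: 2 × 318 = 636
    C-H: 6 × 422 = 2532
    Σ(formed) = 3838 kJ
  ΔH_A = 3706 − 3838 = −132 kJ
Reaction B:
  Bonds broken (reactants):
    N-H: 4 × 379 = 1516
    N-N: 1 × 157 = 157
    O=O: 1 × 481 = 481
    Σ(broken) = 2154 kJ
  Bonds formed (products):
    N≡N: 1 × 913 = 913
    O-H: 4 × 456 = 1824
    Σ(formed) = 2737 kJ
  ΔH_B = 2154 − 2737 = −583 kJ
ΔH_A − ΔH_B = +451 kJ, so reaction B has the more negative ΔH; |ΔH_A − ΔH_B| = 451 kJ.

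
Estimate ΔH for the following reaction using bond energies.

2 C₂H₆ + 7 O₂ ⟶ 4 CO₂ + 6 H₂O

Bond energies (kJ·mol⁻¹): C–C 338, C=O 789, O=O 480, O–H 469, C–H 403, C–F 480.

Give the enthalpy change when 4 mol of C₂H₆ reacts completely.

Bonds broken (reactants):
  C–C: 2 × 338 = 676
  C–H: 12 × 403 = 4836
  O=O: 7 × 480 = 3360
  Σ(broken) = 8872 kJ
Bonds formed (products):
  C=O: 8 × 789 = 6312
  O–H: 12 × 469 = 5628
  Σ(formed) = 11940 kJ
ΔH = Σ(broken) − Σ(formed) = 8872 − 11940 = −3068 kJ
For 2× the reaction as written: 2 × (−3068) = −6136 kJ

ΔH = −6136 kJ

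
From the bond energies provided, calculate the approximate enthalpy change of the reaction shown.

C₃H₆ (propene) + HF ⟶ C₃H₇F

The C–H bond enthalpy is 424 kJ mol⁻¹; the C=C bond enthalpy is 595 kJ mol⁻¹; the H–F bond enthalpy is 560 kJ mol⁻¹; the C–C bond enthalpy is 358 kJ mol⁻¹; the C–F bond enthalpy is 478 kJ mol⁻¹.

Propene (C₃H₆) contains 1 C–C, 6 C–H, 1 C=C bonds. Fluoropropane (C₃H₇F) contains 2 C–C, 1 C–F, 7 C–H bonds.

ΔH ≈ −105 kJ

Bonds broken (reactants):
  C–C: 1 × 358 = 358
  C–H: 6 × 424 = 2544
  C=C: 1 × 595 = 595
  H–F: 1 × 560 = 560
  Σ(broken) = 4057 kJ
Bonds formed (products):
  C–C: 2 × 358 = 716
  C–F: 1 × 478 = 478
  C–H: 7 × 424 = 2968
  Σ(formed) = 4162 kJ
ΔH = Σ(broken) − Σ(formed) = 4057 − 4162 = −105 kJ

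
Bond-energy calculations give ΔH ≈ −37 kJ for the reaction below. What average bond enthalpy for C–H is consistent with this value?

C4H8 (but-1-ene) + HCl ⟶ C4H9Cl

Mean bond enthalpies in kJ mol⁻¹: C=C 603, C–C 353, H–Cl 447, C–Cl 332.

Let D be the C–H bond energy.
Σ(broken) = 2×353 + 8×D + 1×603 + 1×447 = 1756 + 8D
Σ(formed) = 3×353 + 1×332 + 9×D = 1391 + 9D
ΔH = Σ(broken) − Σ(formed) = (1756 + 8D) − (1391 + 9D) = +365 − D
Setting this equal to −37 kJ gives D = 402 kJ/mol.

D(C–H) ≈ 402 kJ/mol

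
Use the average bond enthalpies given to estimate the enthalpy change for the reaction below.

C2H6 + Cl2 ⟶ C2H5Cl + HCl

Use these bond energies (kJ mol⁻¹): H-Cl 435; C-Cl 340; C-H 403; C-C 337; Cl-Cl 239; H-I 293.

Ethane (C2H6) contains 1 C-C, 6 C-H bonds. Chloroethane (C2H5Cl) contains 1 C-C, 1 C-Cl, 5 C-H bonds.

ΔH ≈ −133 kJ

Bonds broken (reactants):
  C-C: 1 × 337 = 337
  C-H: 6 × 403 = 2418
  Cl-Cl: 1 × 239 = 239
  Σ(broken) = 2994 kJ
Bonds formed (products):
  C-C: 1 × 337 = 337
  C-Cl: 1 × 340 = 340
  C-H: 5 × 403 = 2015
  H-Cl: 1 × 435 = 435
  Σ(formed) = 3127 kJ
ΔH = Σ(broken) − Σ(formed) = 2994 − 3127 = −133 kJ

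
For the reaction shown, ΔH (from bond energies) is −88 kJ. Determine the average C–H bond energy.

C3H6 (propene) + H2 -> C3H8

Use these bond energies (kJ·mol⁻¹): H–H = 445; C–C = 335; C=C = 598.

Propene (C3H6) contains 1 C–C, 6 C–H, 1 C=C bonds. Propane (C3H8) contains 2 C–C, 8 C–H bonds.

D(C–H) ≈ 398 kJ/mol

Let D be the C–H bond energy.
Σ(broken) = 1×335 + 6×D + 1×598 + 1×445 = 1378 + 6D
Σ(formed) = 2×335 + 8×D = 670 + 8D
ΔH = Σ(broken) − Σ(formed) = (1378 + 6D) − (670 + 8D) = +708 − 2D
Setting this equal to −88 kJ gives 2D = 796, so D = 398 kJ/mol.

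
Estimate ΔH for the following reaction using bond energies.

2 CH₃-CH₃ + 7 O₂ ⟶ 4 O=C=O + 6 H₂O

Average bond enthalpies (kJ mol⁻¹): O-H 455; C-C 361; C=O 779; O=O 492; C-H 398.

ΔH ≈ −2750 kJ

Bonds broken (reactants):
  C-C: 2 × 361 = 722
  C-H: 12 × 398 = 4776
  O=O: 7 × 492 = 3444
  Σ(broken) = 8942 kJ
Bonds formed (products):
  C=O: 8 × 779 = 6232
  O-H: 12 × 455 = 5460
  Σ(formed) = 11692 kJ
ΔH = Σ(broken) − Σ(formed) = 8942 − 11692 = −2750 kJ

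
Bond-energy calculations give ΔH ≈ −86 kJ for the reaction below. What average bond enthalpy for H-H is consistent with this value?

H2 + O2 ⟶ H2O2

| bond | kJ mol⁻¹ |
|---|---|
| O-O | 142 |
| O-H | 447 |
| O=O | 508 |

D(H-H) ≈ 442 kJ/mol

Let D be the H-H bond energy.
Σ(broken) = 1×D + 1×508 = 508 + D
Σ(formed) = 2×447 + 1×142 = 1036
ΔH = Σ(broken) − Σ(formed) = (508 + D) − (1036) = −528 + D
Setting this equal to −86 kJ gives D = 442 kJ/mol.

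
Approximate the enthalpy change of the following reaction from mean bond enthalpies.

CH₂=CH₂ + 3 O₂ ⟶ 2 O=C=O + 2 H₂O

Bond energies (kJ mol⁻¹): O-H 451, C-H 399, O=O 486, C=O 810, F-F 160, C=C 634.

Bonds broken (reactants):
  C-H: 4 × 399 = 1596
  C=C: 1 × 634 = 634
  O=O: 3 × 486 = 1458
  Σ(broken) = 3688 kJ
Bonds formed (products):
  C=O: 4 × 810 = 3240
  O-H: 4 × 451 = 1804
  Σ(formed) = 5044 kJ
ΔH = Σ(broken) − Σ(formed) = 3688 − 5044 = −1356 kJ

ΔH ≈ −1356 kJ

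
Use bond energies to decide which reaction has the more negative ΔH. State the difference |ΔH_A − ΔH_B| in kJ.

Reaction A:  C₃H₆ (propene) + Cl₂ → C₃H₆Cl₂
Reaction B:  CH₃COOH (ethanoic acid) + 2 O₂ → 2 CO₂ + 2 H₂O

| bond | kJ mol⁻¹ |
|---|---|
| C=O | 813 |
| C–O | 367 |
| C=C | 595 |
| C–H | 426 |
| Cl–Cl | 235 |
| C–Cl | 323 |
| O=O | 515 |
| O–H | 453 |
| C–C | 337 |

Reaction B, by 633 kJ

Reaction A:
  Bonds broken (reactants):
    C–C: 1 × 337 = 337
    C–H: 6 × 426 = 2556
    C=C: 1 × 595 = 595
    Cl–Cl: 1 × 235 = 235
    Σ(broken) = 3723 kJ
  Bonds formed (products):
    C–C: 2 × 337 = 674
    C–Cl: 2 × 323 = 646
    C–H: 6 × 426 = 2556
    Σ(formed) = 3876 kJ
  ΔH_A = 3723 − 3876 = −153 kJ
Reaction B:
  Bonds broken (reactants):
    C–C: 1 × 337 = 337
    C–H: 3 × 426 = 1278
    C–O: 1 × 367 = 367
    C=O: 1 × 813 = 813
    O–H: 1 × 453 = 453
    O=O: 2 × 515 = 1030
    Σ(broken) = 4278 kJ
  Bonds formed (products):
    C=O: 4 × 813 = 3252
    O–H: 4 × 453 = 1812
    Σ(formed) = 5064 kJ
  ΔH_B = 4278 − 5064 = −786 kJ
ΔH_A − ΔH_B = +633 kJ, so reaction B has the more negative ΔH; |ΔH_A − ΔH_B| = 633 kJ.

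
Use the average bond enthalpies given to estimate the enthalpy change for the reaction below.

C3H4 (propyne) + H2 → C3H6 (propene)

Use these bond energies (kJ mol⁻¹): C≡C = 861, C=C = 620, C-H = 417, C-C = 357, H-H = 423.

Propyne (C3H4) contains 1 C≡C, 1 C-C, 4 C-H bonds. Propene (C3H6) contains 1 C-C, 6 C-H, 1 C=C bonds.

ΔH ≈ −170 kJ

Bonds broken (reactants):
  C≡C: 1 × 861 = 861
  C-C: 1 × 357 = 357
  C-H: 4 × 417 = 1668
  H-H: 1 × 423 = 423
  Σ(broken) = 3309 kJ
Bonds formed (products):
  C-C: 1 × 357 = 357
  C-H: 6 × 417 = 2502
  C=C: 1 × 620 = 620
  Σ(formed) = 3479 kJ
ΔH = Σ(broken) − Σ(formed) = 3309 − 3479 = −170 kJ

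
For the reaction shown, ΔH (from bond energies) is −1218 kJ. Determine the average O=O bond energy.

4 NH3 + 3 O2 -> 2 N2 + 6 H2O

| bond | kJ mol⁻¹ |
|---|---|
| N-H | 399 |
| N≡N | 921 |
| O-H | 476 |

D(O=O) ≈ 516 kJ/mol

Let D be the O=O bond energy.
Σ(broken) = 12×399 + 3×D = 4788 + 3D
Σ(formed) = 2×921 + 12×476 = 7554
ΔH = Σ(broken) − Σ(formed) = (4788 + 3D) − (7554) = −2766 + 3D
Setting this equal to −1218 kJ gives 3D = 1548, so D = 516 kJ/mol.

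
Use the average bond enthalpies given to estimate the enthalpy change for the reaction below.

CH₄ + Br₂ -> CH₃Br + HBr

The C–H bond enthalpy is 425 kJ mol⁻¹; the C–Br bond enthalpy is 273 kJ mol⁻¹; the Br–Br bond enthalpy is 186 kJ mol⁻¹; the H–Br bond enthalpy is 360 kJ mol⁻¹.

ΔH ≈ −22 kJ

Bonds broken (reactants):
  Br–Br: 1 × 186 = 186
  C–H: 4 × 425 = 1700
  Σ(broken) = 1886 kJ
Bonds formed (products):
  C–Br: 1 × 273 = 273
  C–H: 3 × 425 = 1275
  H–Br: 1 × 360 = 360
  Σ(formed) = 1908 kJ
ΔH = Σ(broken) − Σ(formed) = 1886 − 1908 = −22 kJ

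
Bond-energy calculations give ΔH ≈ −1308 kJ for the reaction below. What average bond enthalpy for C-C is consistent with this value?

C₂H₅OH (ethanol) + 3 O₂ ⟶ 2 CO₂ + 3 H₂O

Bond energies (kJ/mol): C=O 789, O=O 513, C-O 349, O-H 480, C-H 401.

Let D be the C-C bond energy.
Σ(broken) = 1×D + 5×401 + 1×349 + 1×480 + 3×513 = 4373 + D
Σ(formed) = 4×789 + 6×480 = 6036
ΔH = Σ(broken) − Σ(formed) = (4373 + D) − (6036) = −1663 + D
Setting this equal to −1308 kJ gives D = 355 kJ/mol.

D(C-C) ≈ 355 kJ/mol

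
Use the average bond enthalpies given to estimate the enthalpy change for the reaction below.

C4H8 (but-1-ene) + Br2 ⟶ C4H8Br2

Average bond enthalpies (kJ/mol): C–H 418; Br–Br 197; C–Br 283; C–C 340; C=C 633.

Bonds broken (reactants):
  Br–Br: 1 × 197 = 197
  C–C: 2 × 340 = 680
  C–H: 8 × 418 = 3344
  C=C: 1 × 633 = 633
  Σ(broken) = 4854 kJ
Bonds formed (products):
  C–Br: 2 × 283 = 566
  C–C: 3 × 340 = 1020
  C–H: 8 × 418 = 3344
  Σ(formed) = 4930 kJ
ΔH = Σ(broken) − Σ(formed) = 4854 − 4930 = −76 kJ

ΔH ≈ −76 kJ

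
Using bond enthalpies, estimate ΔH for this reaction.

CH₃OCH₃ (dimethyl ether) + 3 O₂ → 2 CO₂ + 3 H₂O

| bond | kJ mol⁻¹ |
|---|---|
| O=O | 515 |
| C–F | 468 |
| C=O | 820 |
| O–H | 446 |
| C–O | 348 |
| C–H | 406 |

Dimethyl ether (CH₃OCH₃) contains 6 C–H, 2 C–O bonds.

Bonds broken (reactants):
  C–H: 6 × 406 = 2436
  C–O: 2 × 348 = 696
  O=O: 3 × 515 = 1545
  Σ(broken) = 4677 kJ
Bonds formed (products):
  C=O: 4 × 820 = 3280
  O–H: 6 × 446 = 2676
  Σ(formed) = 5956 kJ
ΔH = Σ(broken) − Σ(formed) = 4677 − 5956 = −1279 kJ

ΔH ≈ −1279 kJ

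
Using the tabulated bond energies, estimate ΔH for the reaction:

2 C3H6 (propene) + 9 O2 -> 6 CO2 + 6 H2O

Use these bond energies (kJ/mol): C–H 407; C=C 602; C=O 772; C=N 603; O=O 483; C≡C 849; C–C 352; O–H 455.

Bonds broken (reactants):
  C–C: 2 × 352 = 704
  C–H: 12 × 407 = 4884
  C=C: 2 × 602 = 1204
  O=O: 9 × 483 = 4347
  Σ(broken) = 11139 kJ
Bonds formed (products):
  C=O: 12 × 772 = 9264
  O–H: 12 × 455 = 5460
  Σ(formed) = 14724 kJ
ΔH = Σ(broken) − Σ(formed) = 11139 − 14724 = −3585 kJ

ΔH ≈ −3585 kJ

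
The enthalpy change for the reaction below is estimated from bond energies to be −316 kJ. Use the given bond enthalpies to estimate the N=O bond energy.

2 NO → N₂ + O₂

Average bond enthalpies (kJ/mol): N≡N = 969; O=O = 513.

Let D be the N=O bond energy.
Σ(broken) = 2×D = 2D
Σ(formed) = 1×969 + 1×513 = 1482
ΔH = Σ(broken) − Σ(formed) = (2D) − (1482) = −1482 + 2D
Setting this equal to −316 kJ gives 2D = 1166, so D = 583 kJ/mol.

D(N=O) ≈ 583 kJ/mol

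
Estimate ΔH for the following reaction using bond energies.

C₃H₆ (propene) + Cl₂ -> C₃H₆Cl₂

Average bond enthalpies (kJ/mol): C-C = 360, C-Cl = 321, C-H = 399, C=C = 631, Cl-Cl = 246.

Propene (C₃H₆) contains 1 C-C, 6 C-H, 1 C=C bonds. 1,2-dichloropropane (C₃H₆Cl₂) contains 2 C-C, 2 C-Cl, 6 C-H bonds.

Bonds broken (reactants):
  C-C: 1 × 360 = 360
  C-H: 6 × 399 = 2394
  C=C: 1 × 631 = 631
  Cl-Cl: 1 × 246 = 246
  Σ(broken) = 3631 kJ
Bonds formed (products):
  C-C: 2 × 360 = 720
  C-Cl: 2 × 321 = 642
  C-H: 6 × 399 = 2394
  Σ(formed) = 3756 kJ
ΔH = Σ(broken) − Σ(formed) = 3631 − 3756 = −125 kJ

ΔH ≈ −125 kJ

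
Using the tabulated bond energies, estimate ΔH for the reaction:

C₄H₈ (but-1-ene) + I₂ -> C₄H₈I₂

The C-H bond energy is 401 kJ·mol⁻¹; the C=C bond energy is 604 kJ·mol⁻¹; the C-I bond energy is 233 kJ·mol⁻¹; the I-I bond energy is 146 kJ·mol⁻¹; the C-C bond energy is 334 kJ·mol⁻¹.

Bonds broken (reactants):
  C-C: 2 × 334 = 668
  C-H: 8 × 401 = 3208
  C=C: 1 × 604 = 604
  I-I: 1 × 146 = 146
  Σ(broken) = 4626 kJ
Bonds formed (products):
  C-C: 3 × 334 = 1002
  C-H: 8 × 401 = 3208
  C-I: 2 × 233 = 466
  Σ(formed) = 4676 kJ
ΔH = Σ(broken) − Σ(formed) = 4626 − 4676 = −50 kJ

ΔH ≈ −50 kJ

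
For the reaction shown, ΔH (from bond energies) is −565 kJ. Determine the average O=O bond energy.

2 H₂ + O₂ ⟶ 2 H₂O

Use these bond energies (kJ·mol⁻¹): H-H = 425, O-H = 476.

D(O=O) ≈ 489 kJ/mol

Let D be the O=O bond energy.
Σ(broken) = 2×425 + 1×D = 850 + D
Σ(formed) = 4×476 = 1904
ΔH = Σ(broken) − Σ(formed) = (850 + D) − (1904) = −1054 + D
Setting this equal to −565 kJ gives D = 489 kJ/mol.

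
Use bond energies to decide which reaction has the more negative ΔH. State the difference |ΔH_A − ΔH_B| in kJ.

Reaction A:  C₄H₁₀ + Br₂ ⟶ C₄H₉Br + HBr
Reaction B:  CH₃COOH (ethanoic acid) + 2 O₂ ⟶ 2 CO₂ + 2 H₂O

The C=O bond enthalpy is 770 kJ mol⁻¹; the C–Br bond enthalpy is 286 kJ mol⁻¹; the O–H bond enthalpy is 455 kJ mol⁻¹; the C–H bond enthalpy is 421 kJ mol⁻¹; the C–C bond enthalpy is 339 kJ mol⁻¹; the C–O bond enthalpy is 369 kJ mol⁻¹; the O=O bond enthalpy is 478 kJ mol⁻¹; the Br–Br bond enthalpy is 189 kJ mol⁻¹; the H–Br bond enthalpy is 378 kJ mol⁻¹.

Reaction A:
  Bonds broken (reactants):
    Br–Br: 1 × 189 = 189
    C–C: 3 × 339 = 1017
    C–H: 10 × 421 = 4210
    Σ(broken) = 5416 kJ
  Bonds formed (products):
    C–Br: 1 × 286 = 286
    C–C: 3 × 339 = 1017
    C–H: 9 × 421 = 3789
    H–Br: 1 × 378 = 378
    Σ(formed) = 5470 kJ
  ΔH_A = 5416 − 5470 = −54 kJ
Reaction B:
  Bonds broken (reactants):
    C–C: 1 × 339 = 339
    C–H: 3 × 421 = 1263
    C–O: 1 × 369 = 369
    C=O: 1 × 770 = 770
    O–H: 1 × 455 = 455
    O=O: 2 × 478 = 956
    Σ(broken) = 4152 kJ
  Bonds formed (products):
    C=O: 4 × 770 = 3080
    O–H: 4 × 455 = 1820
    Σ(formed) = 4900 kJ
  ΔH_B = 4152 − 4900 = −748 kJ
ΔH_A − ΔH_B = +694 kJ, so reaction B has the more negative ΔH; |ΔH_A − ΔH_B| = 694 kJ.

Reaction B, by 694 kJ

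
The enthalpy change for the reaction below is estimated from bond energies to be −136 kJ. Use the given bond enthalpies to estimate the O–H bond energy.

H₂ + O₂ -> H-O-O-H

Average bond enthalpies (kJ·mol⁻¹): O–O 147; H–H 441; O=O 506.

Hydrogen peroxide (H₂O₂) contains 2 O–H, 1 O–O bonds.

Let D be the O–H bond energy.
Σ(broken) = 1×441 + 1×506 = 947
Σ(formed) = 2×D + 1×147 = 147 + 2D
ΔH = Σ(broken) − Σ(formed) = (947) − (147 + 2D) = +800 − 2D
Setting this equal to −136 kJ gives 2D = 936, so D = 468 kJ/mol.

D(O–H) ≈ 468 kJ/mol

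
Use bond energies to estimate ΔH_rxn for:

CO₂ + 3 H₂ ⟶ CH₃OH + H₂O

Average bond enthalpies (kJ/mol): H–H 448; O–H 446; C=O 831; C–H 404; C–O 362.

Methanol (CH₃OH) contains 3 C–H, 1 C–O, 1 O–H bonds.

Bonds broken (reactants):
  C=O: 2 × 831 = 1662
  H–H: 3 × 448 = 1344
  Σ(broken) = 3006 kJ
Bonds formed (products):
  C–H: 3 × 404 = 1212
  C–O: 1 × 362 = 362
  O–H: 3 × 446 = 1338
  Σ(formed) = 2912 kJ
ΔH = Σ(broken) − Σ(formed) = 3006 − 2912 = +94 kJ

ΔH ≈ +94 kJ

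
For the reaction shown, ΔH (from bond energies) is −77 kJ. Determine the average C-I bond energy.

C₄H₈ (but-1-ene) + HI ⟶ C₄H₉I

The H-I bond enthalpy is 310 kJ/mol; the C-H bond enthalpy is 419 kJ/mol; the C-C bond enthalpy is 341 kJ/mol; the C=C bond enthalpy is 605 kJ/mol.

Let D be the C-I bond energy.
Σ(broken) = 2×341 + 8×419 + 1×605 + 1×310 = 4949
Σ(formed) = 3×341 + 9×419 + 1×D = 4794 + D
ΔH = Σ(broken) − Σ(formed) = (4949) − (4794 + D) = +155 − D
Setting this equal to −77 kJ gives D = 232 kJ/mol.

D(C-I) ≈ 232 kJ/mol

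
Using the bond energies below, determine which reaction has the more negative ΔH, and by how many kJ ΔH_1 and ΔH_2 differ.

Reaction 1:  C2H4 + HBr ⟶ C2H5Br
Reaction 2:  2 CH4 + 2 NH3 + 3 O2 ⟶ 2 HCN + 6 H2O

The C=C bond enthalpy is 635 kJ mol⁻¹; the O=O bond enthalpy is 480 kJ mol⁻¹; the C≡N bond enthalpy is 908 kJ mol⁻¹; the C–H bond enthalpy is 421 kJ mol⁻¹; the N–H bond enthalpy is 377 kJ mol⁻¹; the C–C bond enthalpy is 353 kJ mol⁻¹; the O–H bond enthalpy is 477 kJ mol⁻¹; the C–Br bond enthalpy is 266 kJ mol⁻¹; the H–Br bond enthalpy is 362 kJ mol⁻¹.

Reaction 2, by 1269 kJ

Reaction 1:
  Bonds broken (reactants):
    C–H: 4 × 421 = 1684
    C=C: 1 × 635 = 635
    H–Br: 1 × 362 = 362
    Σ(broken) = 2681 kJ
  Bonds formed (products):
    C–Br: 1 × 266 = 266
    C–C: 1 × 353 = 353
    C–H: 5 × 421 = 2105
    Σ(formed) = 2724 kJ
  ΔH_1 = 2681 − 2724 = −43 kJ
Reaction 2:
  Bonds broken (reactants):
    C–H: 8 × 421 = 3368
    N–H: 6 × 377 = 2262
    O=O: 3 × 480 = 1440
    Σ(broken) = 7070 kJ
  Bonds formed (products):
    C≡N: 2 × 908 = 1816
    C–H: 2 × 421 = 842
    O–H: 12 × 477 = 5724
    Σ(formed) = 8382 kJ
  ΔH_2 = 7070 − 8382 = −1312 kJ
ΔH_1 − ΔH_2 = +1269 kJ, so reaction 2 has the more negative ΔH; |ΔH_1 − ΔH_2| = 1269 kJ.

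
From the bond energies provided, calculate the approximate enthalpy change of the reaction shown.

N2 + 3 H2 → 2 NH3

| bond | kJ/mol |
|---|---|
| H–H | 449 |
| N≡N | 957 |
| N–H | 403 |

Bonds broken (reactants):
  H–H: 3 × 449 = 1347
  N≡N: 1 × 957 = 957
  Σ(broken) = 2304 kJ
Bonds formed (products):
  N–H: 6 × 403 = 2418
  Σ(formed) = 2418 kJ
ΔH = Σ(broken) − Σ(formed) = 2304 − 2418 = −114 kJ

ΔH ≈ −114 kJ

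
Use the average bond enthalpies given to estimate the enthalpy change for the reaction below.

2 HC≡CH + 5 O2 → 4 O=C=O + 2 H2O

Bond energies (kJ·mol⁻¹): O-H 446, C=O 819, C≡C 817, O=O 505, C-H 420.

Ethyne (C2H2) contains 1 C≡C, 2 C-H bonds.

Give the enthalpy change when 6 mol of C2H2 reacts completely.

Bonds broken (reactants):
  C≡C: 2 × 817 = 1634
  C-H: 4 × 420 = 1680
  O=O: 5 × 505 = 2525
  Σ(broken) = 5839 kJ
Bonds formed (products):
  C=O: 8 × 819 = 6552
  O-H: 4 × 446 = 1784
  Σ(formed) = 8336 kJ
ΔH = Σ(broken) − Σ(formed) = 5839 − 8336 = −2497 kJ
For 3× the reaction as written: 3 × (−2497) = −7491 kJ

ΔH = −7491 kJ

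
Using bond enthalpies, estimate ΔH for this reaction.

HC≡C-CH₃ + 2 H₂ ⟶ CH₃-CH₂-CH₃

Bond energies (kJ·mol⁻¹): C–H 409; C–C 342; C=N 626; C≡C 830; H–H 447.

Bonds broken (reactants):
  C≡C: 1 × 830 = 830
  C–C: 1 × 342 = 342
  C–H: 4 × 409 = 1636
  H–H: 2 × 447 = 894
  Σ(broken) = 3702 kJ
Bonds formed (products):
  C–C: 2 × 342 = 684
  C–H: 8 × 409 = 3272
  Σ(formed) = 3956 kJ
ΔH = Σ(broken) − Σ(formed) = 3702 − 3956 = −254 kJ

ΔH ≈ −254 kJ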